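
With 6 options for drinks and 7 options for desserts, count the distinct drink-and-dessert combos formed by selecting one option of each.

By the multiplication principle: 6 x 7.

Final answer: 42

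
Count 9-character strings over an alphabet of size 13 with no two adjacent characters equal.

Let g(n) count such strings. g(1) = 13, and each valid string of length n-1 extends in 12 ways (any symbol but the last), so g(n) = 12 g(n-1).
Total: g(9) = 13 x 12^8.

Final answer: 13 x 12^{8} = 5589762048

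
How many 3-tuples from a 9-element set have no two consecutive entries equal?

Let g(n) count such strings. g(1) = 9, and each valid string of length n-1 extends in 8 ways (any symbol but the last), so g(n) = 8 g(n-1).
Total: g(3) = 9 x 8^2.

Final answer: 9 x 8^{2} = 576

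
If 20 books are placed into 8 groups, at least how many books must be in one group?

By the pigeonhole principle: ceiling(20/8).

Final answer: 3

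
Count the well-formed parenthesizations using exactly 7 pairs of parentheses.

This is counted by the nth Catalan number C_n. Here n = 7 (pairs).
C_n = C(2n,n) - C(2n,n+1), so C_{7} = C(14,7) - C(14,8) = 3432 - 3003.

Final answer: C_{7} = 429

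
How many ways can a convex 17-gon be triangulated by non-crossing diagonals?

This is counted by the nth Catalan number C_n. Here n = 17 - 2 = 15.
C_n = C(2n,n) - C(2n,n+1), so C_{15} = C(30,15) - C(30,16) = 155117520 - 145422675.

Final answer: C_{15} = 9694845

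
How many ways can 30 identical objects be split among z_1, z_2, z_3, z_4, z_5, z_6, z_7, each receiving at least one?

Substitute z'_i = z_i - 1 (so z'_i >= 0). Then sum z'_i = 30 - 7 = 23.
Stars and bars: C(23+7-1, 7-1) = C(29,6).

Final answer: C(29,6) = 475020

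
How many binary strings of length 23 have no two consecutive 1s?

Let a(n) count valid strings. If the last bit is 0 the prefix is any valid string of length n-1; if it is 1 the string must end in 01 with a valid prefix of length n-2. So a(n) = a(n-1) + a(n-2), a(1)=2, a(2)=3.
Computing successive values: a(1)=2, a(2)=3, a(3)=5, a(4)=8, a(5)=13, a(6)=21, a(7)=34, a(8)=55, a(9)=89, a(10)=144, a(11)=233, a(12)=377, a(13)=610, a(14)=987, a(15)=1597, a(16)=2584, a(17)=4181, a(18)=6765, a(19)=10946, a(20)=17711, a(21)=28657, a(22)=46368, a(23)=75025.

Final answer: 75025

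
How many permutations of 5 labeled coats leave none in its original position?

Derangements satisfy D(n) = (n-1)(D(n-1) + D(n-2)), starting from D(0)=1, D(1)=0.
D(2) = 1 x (0 + 1) = 1
D(3) = 2 x (1 + 0) = 2
D(4) = 3 x (2 + 1) = 9
D(5) = 4 x (D(4) + D(3)) = 4 x (9 + 2)

Final answer: D(5) = 44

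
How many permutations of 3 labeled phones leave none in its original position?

Use the recurrence D(n) = (n-1)(D(n-1) + D(n-2)) with D(0)=1, D(1)=0.
D(2) = 1 x (0 + 1) = 1
D(3) = 2 x (D(2) + D(1)) = 2 x (1 + 0)

Final answer: D(3) = 2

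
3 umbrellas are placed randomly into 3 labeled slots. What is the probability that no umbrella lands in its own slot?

D(n) = (n-1)(D(n-1) + D(n-2)), D(0)=1, D(1)=0.
Building up: D(2)=1, D(3)=2.
Total arrangements: 3! = 6.
Probability = D(3)/3! = 1/3.

Final answer: D(3)/3! = 2/6 = 0.333333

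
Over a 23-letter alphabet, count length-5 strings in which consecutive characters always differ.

First character: 23 choices. Each subsequent: 22 choices (must differ from the previous one).
Total: 23 x 22^4.

Final answer: 23 x 22^{4} = 5387888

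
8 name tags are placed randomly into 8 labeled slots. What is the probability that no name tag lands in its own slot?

D(n) = (n-1)(D(n-1) + D(n-2)), D(0)=1, D(1)=0.
Building up: D(2)=1, D(3)=2, D(4)=9, D(5)=44, D(6)=265, D(7)=1854, D(8)=14833.
Total arrangements: 8! = 40320.
Probability = D(8)/8! = 2119/5760.

Final answer: D(8)/8! = 14833/40320 = 0.367882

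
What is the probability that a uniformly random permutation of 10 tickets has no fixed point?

Use the recurrence D(n) = (n-1)(D(n-1) + D(n-2)) with D(0)=1, D(1)=0.
Building up: D(2)=1, D(3)=2, D(4)=9, D(5)=44, D(6)=265, D(7)=1854, D(8)=14833, D(9)=133496, D(10)=1334961.
Total arrangements: 10! = 3628800.
Probability = D(10)/10! = 16481/44800.

Final answer: D(10)/10! = 1334961/3628800 = 0.367879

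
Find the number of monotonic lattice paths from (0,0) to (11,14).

Each path has 11 right steps and 14 up steps in some order (25 steps total).
Choose which 14 of the 25 steps are up: C(25,14).

Final answer: C(25,14) = 4457400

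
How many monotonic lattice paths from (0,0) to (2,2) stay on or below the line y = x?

Total monotonic paths to (2,2): C(4,2) = 6.
Paths that cross above y=x (reflection bijection): C(4,3) = 4.
Valid Dyck paths: 6 - 4.
(This is the Catalan number C_{2}.)

Final answer: C_{2} = 2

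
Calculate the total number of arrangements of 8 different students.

The number of ways to arrange 8 distinct objects is 8!.

Final answer: 8! = 40320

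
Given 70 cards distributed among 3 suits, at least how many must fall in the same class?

By pigeonhole with 70 objects and 3 categories: ceiling(70/3).

Final answer: 24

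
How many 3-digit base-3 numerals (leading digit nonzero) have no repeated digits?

The leading digit has 2 choices (anything but zero); the next has 2 (anything but the first), then 1, and so on, one fewer each time.
Total: 2 x 2 x 1.

Final answer: 4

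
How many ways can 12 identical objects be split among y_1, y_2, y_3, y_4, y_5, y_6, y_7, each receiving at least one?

Substitute y'_i = y_i - 1 (so y'_i >= 0). Then sum y'_i = 12 - 7 = 5.
Stars and bars: C(5+7-1, 7-1) = C(11,6).

Final answer: C(11,6) = 462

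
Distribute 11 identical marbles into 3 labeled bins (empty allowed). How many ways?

Stars and bars: C(n+k-1, k-1) = C(13,2).

Final answer: C(13,2) = 78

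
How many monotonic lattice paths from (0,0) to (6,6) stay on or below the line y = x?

Total monotonic paths to (6,6): C(12,6) = 924.
Paths that cross above y=x (reflection bijection): C(12,7) = 792.
Valid Dyck paths: 924 - 792.
(Equivalently, C_{6} = C(12,6)/7 = 924/7.)

Final answer: C_{6} = 132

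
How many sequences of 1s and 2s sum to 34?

Let f(n) count the ways. The last step is size 1 or 2, so f(n) = f(n-1) + f(n-2) with f(1)=1, f(2)=2.
Iterating the recurrence: f(1)=1, f(2)=2, f(3)=3, f(4)=5, f(5)=8, f(6)=13, f(7)=21, f(8)=34, f(9)=55, f(10)=89, f(11)=144, f(12)=233, f(13)=377, f(14)=610, f(15)=987, f(16)=1597, f(17)=2584, f(18)=4181, f(19)=6765, f(20)=10946, f(21)=17711, f(22)=28657, f(23)=46368, f(24)=75025, f(25)=121393, f(26)=196418, f(27)=317811, f(28)=514229, f(29)=832040, f(30)=1346269, f(31)=2178309, f(32)=3524578, f(33)=5702887, f(34)=9227465.

Final answer: 9227465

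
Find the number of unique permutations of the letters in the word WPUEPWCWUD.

Letters (C:1, D:1, E:1, P:2, U:2, W:3). Total letters: 10.
Permutations = 10!/(3! x 2! x 2!).

Final answer: 151200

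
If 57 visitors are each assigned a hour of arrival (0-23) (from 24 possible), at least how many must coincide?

There are 24 possible values for hour of arrival (0-23). With 57 visitors and 24 categories, by pigeonhole: ceiling(57/24).

Final answer: 3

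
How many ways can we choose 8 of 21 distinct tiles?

C(21,8) = 21!/(8! x (21-8)!).

Final answer: C(21,8) = 203490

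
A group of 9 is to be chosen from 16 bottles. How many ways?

C(16,9) = 16!/(9! x 7!).

Final answer: \binom{16}{9} = 11440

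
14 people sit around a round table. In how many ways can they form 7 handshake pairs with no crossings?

The structures are counted by the Catalan number C_n. Here n = 14/2 = 7.
Using C_0 = 1 and C_(k+1) = C_k x 2(2k+1)/(k+2), build up term by term: C_1=1, C_2=2, C_3=5, C_4=14, C_5=42, C_6=132, C_7=429.

Final answer: C_{7} = 429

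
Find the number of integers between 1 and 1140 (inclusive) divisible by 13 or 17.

Multiples of 13: 87. Multiples of 17: 67. Of both (lcm=221): 5.
By inclusion-exclusion: 87 + 67 - 5.

Final answer: 149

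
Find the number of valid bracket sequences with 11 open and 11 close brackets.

This is counted by the nth Catalan number C_n. Here n = 11 (pairs).
C_n = C(2n,n) - C(2n,n+1), so C_{11} = C(22,11) - C(22,12) = 705432 - 646646.

Final answer: C_{11} = 58786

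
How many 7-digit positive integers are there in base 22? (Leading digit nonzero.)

In base 22, the leading digit has 21 choices (1..21); each of the remaining 6 digits has 22 choices.
Total: 21 x 22^6.

Final answer: 2380977984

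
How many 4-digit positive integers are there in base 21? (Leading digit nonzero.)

Leading digit: 20 options (nonzero). Other 3 digit(s): 21 options each.
Total: 20 x 21^3.

Final answer: 185220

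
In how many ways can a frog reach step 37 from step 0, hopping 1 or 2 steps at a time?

Let f(n) be the number of climbs. Removing the last move (1 or 2 steps) gives f(n) = f(n-1) + f(n-2); base cases f(1)=1, f(2)=2.
Iterating the recurrence: f(1)=1, f(2)=2, f(3)=3, f(4)=5, f(5)=8, f(6)=13, f(7)=21, f(8)=34, f(9)=55, f(10)=89, f(11)=144, f(12)=233, f(13)=377, f(14)=610, f(15)=987, f(16)=1597, f(17)=2584, f(18)=4181, f(19)=6765, f(20)=10946, f(21)=17711, f(22)=28657, f(23)=46368, f(24)=75025, f(25)=121393, f(26)=196418, f(27)=317811, f(28)=514229, f(29)=832040, f(30)=1346269, f(31)=2178309, f(32)=3524578, f(33)=5702887, f(34)=9227465, f(35)=14930352, f(36)=24157817, f(37)=39088169.

Final answer: 39088169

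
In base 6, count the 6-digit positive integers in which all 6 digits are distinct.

The leading digit has 5 choices (anything but zero); the next has 5 (anything but the first), then 4, and so on, one fewer each time.
Total: 5 x 5 x 4 x 3 x 2 x 1.

Final answer: 600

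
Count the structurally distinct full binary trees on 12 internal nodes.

This is counted by the nth Catalan number C_n. Here n = 12.
C_n = C(2n,n) - C(2n,n+1), so C_{12} = C(24,12) - C(24,13) = 2704156 - 2496144.

Final answer: C_{12} = 208012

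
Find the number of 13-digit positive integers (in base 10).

These are the integers in [10^12, 10^13), so the count is 10^13 - 10^12 = 9 x 10^12.

Final answer: 9000000000000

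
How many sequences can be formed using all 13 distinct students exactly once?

The number of ways to arrange 13 distinct objects is 13!.

Final answer: 13! = 6227020800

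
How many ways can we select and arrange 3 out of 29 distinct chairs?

P(29,3) = 29!/(29-3)! = 29!/26!.

Final answer: P(29,3) = 21924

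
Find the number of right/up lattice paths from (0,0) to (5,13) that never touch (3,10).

Total paths to (5,13): C(18,13) = 8568.
Paths through (3,10): C(13,10) x C(5,3) = 2860.
Avoiding (3,10): 8568 - 2860.

Final answer: 5708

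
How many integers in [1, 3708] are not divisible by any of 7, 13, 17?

|div by 7|=529, |div by 13|=285, |div by 17|=218.
|div by 7&13|=40, |div by 7&17|=31, |div by 13&17|=16, |div by all|=2.
By inclusion-exclusion, divisible by at least one: 529+285+218-40-31-16+2 = 947.
Not divisible by any: 3708 - 947.

Final answer: 2761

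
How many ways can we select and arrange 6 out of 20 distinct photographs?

P(20,6) = 20!/(20-6)! = 20!/14!.

Final answer: P(20,6) = 27907200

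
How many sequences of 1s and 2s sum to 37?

Let f(n) count the ways. The last step is size 1 or 2, so f(n) = f(n-1) + f(n-2) with f(1)=1, f(2)=2.
Building up term by term: f(1)=1, f(2)=2, f(3)=3, f(4)=5, f(5)=8, f(6)=13, f(7)=21, f(8)=34, f(9)=55, f(10)=89, f(11)=144, f(12)=233, f(13)=377, f(14)=610, f(15)=987, f(16)=1597, f(17)=2584, f(18)=4181, f(19)=6765, f(20)=10946, f(21)=17711, f(22)=28657, f(23)=46368, f(24)=75025, f(25)=121393, f(26)=196418, f(27)=317811, f(28)=514229, f(29)=832040, f(30)=1346269, f(31)=2178309, f(32)=3524578, f(33)=5702887, f(34)=9227465, f(35)=14930352, f(36)=24157817, f(37)=39088169.

Final answer: 39088169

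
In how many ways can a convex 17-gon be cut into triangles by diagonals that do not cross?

The structures are counted by the Catalan number C_n. Here n = 17 - 2 = 15.
C_n = C(2n,n) - C(2n,n+1), so C_{15} = C(30,15) - C(30,16) = 155117520 - 145422675.

Final answer: C_{15} = 9694845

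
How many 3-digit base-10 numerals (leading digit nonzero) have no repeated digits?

The leading digit has 9 choices (anything but zero); the next has 9 (anything but the first), then 8, and so on, one fewer each time.
Total: 9 x 9 x 8.

Final answer: 648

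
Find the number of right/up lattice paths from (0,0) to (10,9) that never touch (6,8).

Total paths to (10,9): C(19,9) = 92378.
Paths through (6,8): C(14,8) x C(5,1) = 15015.
Avoiding (6,8): 92378 - 15015.

Final answer: 77363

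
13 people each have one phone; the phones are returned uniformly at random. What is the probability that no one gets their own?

Use the recurrence D(n) = (n-1)(D(n-1) + D(n-2)) with D(0)=1, D(1)=0.
Building up: D(2)=1, D(3)=2, D(4)=9, D(5)=44, D(6)=265, D(7)=1854, D(8)=14833, D(9)=133496, D(10)=1334961, D(11)=14684570, D(12)=176214841, D(13)=2290792932.
Total arrangements: 13! = 6227020800.
Probability = D(13)/13! = 63633137/172972800.

Final answer: D(13)/13! = 2290792932/6227020800 = 0.367879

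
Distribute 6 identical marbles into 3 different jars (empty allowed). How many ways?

Stars and bars: C(n+k-1, k-1) = C(8,2).

Final answer: C(8,2) = 28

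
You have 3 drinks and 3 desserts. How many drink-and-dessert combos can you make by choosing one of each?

By the multiplication principle: 3 x 3.

Final answer: 9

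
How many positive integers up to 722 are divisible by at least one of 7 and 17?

Multiples of 7: 103. Multiples of 17: 42. Of both (lcm=119): 6.
By inclusion-exclusion: 103 + 42 - 6.

Final answer: 139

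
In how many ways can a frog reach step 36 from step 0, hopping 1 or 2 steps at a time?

Condition on the final move: it is a 1-step (f(n-1) ways to get there) or a 2-step (f(n-2) ways), so f(n) = f(n-1) + f(n-2), with f(1)=1, f(2)=2.
Computing successive values: f(1)=1, f(2)=2, f(3)=3, f(4)=5, f(5)=8, f(6)=13, f(7)=21, f(8)=34, f(9)=55, f(10)=89, f(11)=144, f(12)=233, f(13)=377, f(14)=610, f(15)=987, f(16)=1597, f(17)=2584, f(18)=4181, f(19)=6765, f(20)=10946, f(21)=17711, f(22)=28657, f(23)=46368, f(24)=75025, f(25)=121393, f(26)=196418, f(27)=317811, f(28)=514229, f(29)=832040, f(30)=1346269, f(31)=2178309, f(32)=3524578, f(33)=5702887, f(34)=9227465, f(35)=14930352, f(36)=24157817.

Final answer: 24157817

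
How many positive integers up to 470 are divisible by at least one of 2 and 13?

Multiples of 2: 235. Multiples of 13: 36. Of both (lcm=26): 18.
By inclusion-exclusion: 235 + 36 - 18.

Final answer: 253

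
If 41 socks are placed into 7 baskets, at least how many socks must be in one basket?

By the pigeonhole principle: ceiling(41/7).

Final answer: 6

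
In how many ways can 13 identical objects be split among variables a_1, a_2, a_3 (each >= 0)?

Stars and bars with 13 stars and 2 bars:
C(13+3-1, 3-1) = C(15,2).

Final answer: C(15,2) = 105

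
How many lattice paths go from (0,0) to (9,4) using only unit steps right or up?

Each path has 9 right steps and 4 up steps in some order (13 steps total).
Choose which 4 of the 13 steps are up: C(13,4).

Final answer: C(13,4) = 715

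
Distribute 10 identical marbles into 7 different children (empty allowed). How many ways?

Stars and bars: C(n+k-1, k-1) = C(16,6).

Final answer: C(16,6) = 8008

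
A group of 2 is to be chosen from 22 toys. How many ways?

C(22,2) = 22!/(2! x (22-2)!).

Final answer: C(22,2) = 231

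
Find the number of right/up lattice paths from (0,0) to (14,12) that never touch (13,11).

Total paths to (14,12): C(26,12) = 9657700.
Paths through (13,11): C(24,11) x C(2,1) = 4992288.
Avoiding (13,11): 9657700 - 4992288.

Final answer: 4665412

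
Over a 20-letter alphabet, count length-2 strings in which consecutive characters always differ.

First character: 20 choices. Each subsequent: 19 choices (must differ from the previous one).
Total: 20 x 19^1.

Final answer: 20 x 19^{1} = 380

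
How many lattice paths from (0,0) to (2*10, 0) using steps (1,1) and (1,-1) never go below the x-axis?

Total monotonic paths to (10,10): C(20,10) = 184756.
Paths that cross above y=x (reflection bijection): C(20,11) = 167960.
Valid Dyck paths: 184756 - 167960.
(This is the Catalan number C_{10}.)

Final answer: C_{10} = 16796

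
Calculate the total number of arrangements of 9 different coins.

The number of ways to arrange 9 distinct objects is 9!.

Final answer: 9! = 362880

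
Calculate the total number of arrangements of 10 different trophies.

The number of ways to arrange 10 distinct objects is 10!.

Final answer: 10! = 3628800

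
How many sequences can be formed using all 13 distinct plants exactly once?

The number of ways to arrange 13 distinct objects is 13!.

Final answer: 13! = 6227020800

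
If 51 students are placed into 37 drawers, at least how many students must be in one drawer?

By the pigeonhole principle: ceiling(51/37).

Final answer: 2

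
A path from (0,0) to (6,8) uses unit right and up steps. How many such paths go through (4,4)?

Paths (0,0)->(4,4): C(8,4) = 70.
Paths (4,4)->(6,8): C(6,4) = 15.
By multiplication principle: 70 x 15.

Final answer: 1050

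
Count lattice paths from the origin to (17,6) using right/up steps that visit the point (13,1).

Paths (0,0)->(13,1): C(14,1) = 14.
Paths (13,1)->(17,6): C(9,5) = 126.
By multiplication principle: 14 x 126.

Final answer: 1764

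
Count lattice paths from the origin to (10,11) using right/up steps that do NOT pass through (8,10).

Total paths to (10,11): C(21,11) = 352716.
Paths through (8,10): C(18,10) x C(3,1) = 131274.
Avoiding (8,10): 352716 - 131274.

Final answer: 221442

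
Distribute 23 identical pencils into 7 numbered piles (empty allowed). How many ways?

Stars and bars: C(n+k-1, k-1) = C(29,6).

Final answer: C(29,6) = 475020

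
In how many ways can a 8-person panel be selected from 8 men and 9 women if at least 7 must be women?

Sum over valid woman counts:
C(9,7)C(8,1) = 288
C(9,8)C(8,0) = 9
Total: 288 + 9.

Final answer: 297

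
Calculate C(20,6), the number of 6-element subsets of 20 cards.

C(20,6) = 20!/(6! x (20-6)!).

Final answer: C(20,6) = 38760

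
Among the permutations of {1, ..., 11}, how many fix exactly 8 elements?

Choose which 8 elements are fixed: C(11,8) = 165.
Derange the remaining 3 using D(j) = (j-1)(D(j-1) + D(j-2)), D(0)=1, D(1)=0: D(2)=1, D(3)=2.
Total: 165 x 2.

Final answer: C(11,8) D(3) = 330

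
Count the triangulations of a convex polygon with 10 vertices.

This is counted by the nth Catalan number C_n. Here n = 10 - 2 = 8.
C_n = C(2n,n) - C(2n,n+1), so C_{8} = C(16,8) - C(16,9) = 12870 - 11440.

Final answer: C_{8} = 1430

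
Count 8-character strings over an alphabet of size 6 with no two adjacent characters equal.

First character: 6 choices. Each subsequent: 5 choices (must differ from the previous one).
Total: 6 x 5^7.

Final answer: 6 x 5^{7} = 468750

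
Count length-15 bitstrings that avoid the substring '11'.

Classify by the final bit: ...0 gives a(n-1) strings, ...01 gives a(n-2) strings. Thus a(n) = a(n-1) + a(n-2) with a(1)=2, a(2)=3.
Iterating the recurrence: a(1)=2, a(2)=3, a(3)=5, a(4)=8, a(5)=13, a(6)=21, a(7)=34, a(8)=55, a(9)=89, a(10)=144, a(11)=233, a(12)=377, a(13)=610, a(14)=987, a(15)=1597.

Final answer: 1597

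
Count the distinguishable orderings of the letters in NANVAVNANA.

Letters (A:4, N:4, V:2). Total letters: 10.
Permutations = 10!/(4! x 4! x 2!).

Final answer: 3150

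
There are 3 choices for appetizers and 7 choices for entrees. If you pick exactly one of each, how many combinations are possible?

By the multiplication principle: 3 x 7.

Final answer: 21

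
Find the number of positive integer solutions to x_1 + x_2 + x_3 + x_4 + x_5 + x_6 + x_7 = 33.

Substitute x'_i = x_i - 1 (so x'_i >= 0). Then sum x'_i = 33 - 7 = 26.
Stars and bars: C(26+7-1, 7-1) = C(32,6).

Final answer: C(32,6) = 906192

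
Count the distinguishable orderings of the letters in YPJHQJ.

Letters (H:1, J:2, P:1, Q:1, Y:1). Total letters: 6.
Permutations = 6!/(2!).

Final answer: 360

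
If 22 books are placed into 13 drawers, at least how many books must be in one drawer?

By the pigeonhole principle: ceiling(22/13).

Final answer: 2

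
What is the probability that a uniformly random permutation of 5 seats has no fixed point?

D(n) = (n-1)(D(n-1) + D(n-2)), D(0)=1, D(1)=0.
Building up: D(2)=1, D(3)=2, D(4)=9, D(5)=44.
Total arrangements: 5! = 120.
Probability = D(5)/5! = 11/30.

Final answer: D(5)/5! = 44/120 = 0.366667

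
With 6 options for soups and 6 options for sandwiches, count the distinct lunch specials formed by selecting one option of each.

By the multiplication principle: 6 x 6.

Final answer: 36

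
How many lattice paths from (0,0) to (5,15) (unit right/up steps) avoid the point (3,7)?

Total paths to (5,15): C(20,15) = 15504.
Paths through (3,7): C(10,7) x C(10,8) = 5400.
Avoiding (3,7): 15504 - 5400.

Final answer: 10104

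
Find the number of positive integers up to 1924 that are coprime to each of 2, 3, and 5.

|div by 2|=962, |div by 3|=641, |div by 5|=384.
|div by 2&3|=320, |div by 2&5|=192, |div by 3&5|=128, |div by all|=64.
By inclusion-exclusion, divisible by at least one: 962+641+384-320-192-128+64 = 1411.
Not divisible by any: 1924 - 1411.

Final answer: 513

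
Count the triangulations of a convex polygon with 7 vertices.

This is counted by the nth Catalan number C_n. Here n = 7 - 2 = 5.
C_n = C(2n,n)/(n+1), so C_{5} = C(10,5)/6 = 252/6.

Final answer: C_{5} = 42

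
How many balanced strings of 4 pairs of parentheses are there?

This is a standard Catalan-number count: the answer is C_n. Here n = 4 (pairs).
C_n = (2n)!/(n!(n+1)!), so C_{4} = 8!/(4! x 5!) = C(8,4)/5 = 70/5.

Final answer: C_{4} = 14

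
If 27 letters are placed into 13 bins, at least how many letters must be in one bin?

By the pigeonhole principle: ceiling(27/13).

Final answer: 3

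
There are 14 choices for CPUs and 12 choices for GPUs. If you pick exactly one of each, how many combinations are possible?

By the multiplication principle: 14 x 12.

Final answer: 168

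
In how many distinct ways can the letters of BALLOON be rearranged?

Letters (A:1, B:1, L:2, N:1, O:2). Total letters: 7.
Permutations = 7!/(2! x 2!).

Final answer: 1260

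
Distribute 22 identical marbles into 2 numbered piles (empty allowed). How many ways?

Stars and bars: C(n+k-1, k-1) = C(23,1).

Final answer: C(23,1) = 23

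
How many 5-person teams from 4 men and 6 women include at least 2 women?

Sum over valid woman counts:
C(6,2)C(4,3) = 60
C(6,3)C(4,2) = 120
C(6,4)C(4,1) = 60
C(6,5)C(4,0) = 6
Total: 60 + 120 + 60 + 6.

Final answer: 246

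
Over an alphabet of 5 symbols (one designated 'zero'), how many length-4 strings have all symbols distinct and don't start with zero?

The leading digit has 4 choices (anything but zero); the next has 4 (anything but the first), then 3, and so on, one fewer each time.
Total: 4 x 4 x 3 x 2.

Final answer: 96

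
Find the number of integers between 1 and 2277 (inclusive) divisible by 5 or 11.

Multiples of 5: 455. Multiples of 11: 207. Of both (lcm=55): 41.
By inclusion-exclusion: 455 + 207 - 41.

Final answer: 621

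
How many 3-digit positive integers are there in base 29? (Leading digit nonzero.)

Leading digit: 28 options (nonzero). Other 2 digit(s): 29 options each.
Total: 28 x 29^2.

Final answer: 23548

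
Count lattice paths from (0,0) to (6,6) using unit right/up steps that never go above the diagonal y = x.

Total monotonic paths to (6,6): C(12,6) = 924.
Paths that cross above y=x (reflection bijection): C(12,7) = 792.
Valid Dyck paths: 924 - 792.
(This is the Catalan number C_{6}.)

Final answer: C_{6} = 132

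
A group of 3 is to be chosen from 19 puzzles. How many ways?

C(19,3) = 19!/(3! x 16!).

Final answer: \binom{19}{3} = 969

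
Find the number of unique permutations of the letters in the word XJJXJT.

Letters (J:3, T:1, X:2). Total letters: 6.
Permutations = 6!/(3! x 2!).

Final answer: 60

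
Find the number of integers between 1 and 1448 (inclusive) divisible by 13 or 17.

Multiples of 13: 111. Multiples of 17: 85. Of both (lcm=221): 6.
By inclusion-exclusion: 111 + 85 - 6.

Final answer: 190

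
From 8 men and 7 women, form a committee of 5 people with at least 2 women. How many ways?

Sum over valid woman counts:
C(7,2)C(8,3) = 1176
C(7,3)C(8,2) = 980
C(7,4)C(8,1) = 280
C(7,5)C(8,0) = 21
Total: 1176 + 980 + 280 + 21.

Final answer: 2457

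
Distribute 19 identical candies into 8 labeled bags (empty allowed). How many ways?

Stars and bars: C(n+k-1, k-1) = C(26,7).

Final answer: C(26,7) = 657800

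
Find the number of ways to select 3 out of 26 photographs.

C(26,3) = 26!/(3! x 23!).

Final answer: \binom{26}{3} = 2600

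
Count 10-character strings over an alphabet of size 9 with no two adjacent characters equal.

Let g(n) count such strings. g(1) = 9, and each valid string of length n-1 extends in 8 ways (any symbol but the last), so g(n) = 8 g(n-1).
Total: g(10) = 9 x 8^9.

Final answer: 9 x 8^{9} = 1207959552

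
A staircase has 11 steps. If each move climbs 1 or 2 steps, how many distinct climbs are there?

Let f(n) be the number of climbs. Removing the last move (1 or 2 steps) gives f(n) = f(n-1) + f(n-2); base cases f(1)=1, f(2)=2.
Iterating the recurrence: f(1)=1, f(2)=2, f(3)=3, f(4)=5, f(5)=8, f(6)=13, f(7)=21, f(8)=34, f(9)=55, f(10)=89, f(11)=144.

Final answer: 144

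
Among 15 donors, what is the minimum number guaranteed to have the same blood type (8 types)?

There are 8 possible values for blood type (8 types). With 15 donors and 8 categories, by pigeonhole: ceiling(15/8).

Final answer: 2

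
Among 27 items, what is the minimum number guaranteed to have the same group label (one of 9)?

There are 9 possible values for group label (one of 9). With 27 items and 9 categories, by pigeonhole: ceiling(27/9).

Final answer: 3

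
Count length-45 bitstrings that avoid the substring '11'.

Classify by the final bit: ...0 gives a(n-1) strings, ...01 gives a(n-2) strings. Thus a(n) = a(n-1) + a(n-2) with a(1)=2, a(2)=3.
Computing successive values: a(1)=2, a(2)=3, a(3)=5, a(4)=8, a(5)=13, a(6)=21, a(7)=34, a(8)=55, a(9)=89, a(10)=144, a(11)=233, a(12)=377, a(13)=610, a(14)=987, a(15)=1597, a(16)=2584, a(17)=4181, a(18)=6765, a(19)=10946, a(20)=17711, a(21)=28657, a(22)=46368, a(23)=75025, a(24)=121393, a(25)=196418, a(26)=317811, a(27)=514229, a(28)=832040, a(29)=1346269, a(30)=2178309, a(31)=3524578, a(32)=5702887, a(33)=9227465, a(34)=14930352, a(35)=24157817, a(36)=39088169, a(37)=63245986, a(38)=102334155, a(39)=165580141, a(40)=267914296, a(41)=433494437, a(42)=701408733, a(43)=1134903170, a(44)=1836311903, a(45)=2971215073.

Final answer: 2971215073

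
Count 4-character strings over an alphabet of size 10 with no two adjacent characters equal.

First character: 10 choices. Each subsequent: 9 choices (must differ from the previous one).
Total: 10 x 9^3.

Final answer: 10 x 9^{3} = 7290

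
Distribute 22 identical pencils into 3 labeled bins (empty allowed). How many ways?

Stars and bars: C(n+k-1, k-1) = C(24,2).

Final answer: C(24,2) = 276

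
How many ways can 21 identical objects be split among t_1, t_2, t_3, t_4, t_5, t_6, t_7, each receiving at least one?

Substitute t'_i = t_i - 1 (so t'_i >= 0). Then sum t'_i = 21 - 7 = 14.
Stars and bars: C(14+7-1, 7-1) = C(20,6).

Final answer: C(20,6) = 38760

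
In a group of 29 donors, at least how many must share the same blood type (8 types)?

There are 8 possible values for blood type (8 types). With 29 donors and 8 categories, by pigeonhole: ceiling(29/8).

Final answer: 4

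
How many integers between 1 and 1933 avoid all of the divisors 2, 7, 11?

|div by 2|=966, |div by 7|=276, |div by 11|=175.
|div by 2&7|=138, |div by 2&11|=87, |div by 7&11|=25, |div by all|=12.
By inclusion-exclusion, divisible by at least one: 966+276+175-138-87-25+12 = 1179.
Not divisible by any: 1933 - 1179.

Final answer: 754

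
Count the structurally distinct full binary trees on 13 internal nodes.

This is a standard Catalan-number count: the answer is C_n. Here n = 13.
C_n = (2n)!/(n!(n+1)!), so C_{13} = 26!/(13! x 14!) = C(26,13)/14 = 10400600/14.

Final answer: C_{13} = 742900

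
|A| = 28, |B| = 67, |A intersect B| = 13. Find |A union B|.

|A union B| = |A| + |B| - |A intersect B| = 28 + 67 - 13.

Final answer: 82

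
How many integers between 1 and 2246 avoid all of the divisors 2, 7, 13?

|div by 2|=1123, |div by 7|=320, |div by 13|=172.
|div by 2&7|=160, |div by 2&13|=86, |div by 7&13|=24, |div by all|=12.
By inclusion-exclusion, divisible by at least one: 1123+320+172-160-86-24+12 = 1357.
Not divisible by any: 2246 - 1357.

Final answer: 889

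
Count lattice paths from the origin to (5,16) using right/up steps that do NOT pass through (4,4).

Total paths to (5,16): C(21,16) = 20349.
Paths through (4,4): C(8,4) x C(13,12) = 910.
Avoiding (4,4): 20349 - 910.

Final answer: 19439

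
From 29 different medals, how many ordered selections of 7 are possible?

P(29,7) = 29!/(29-7)! = 29!/22!.

Final answer: P(29,7) = 7866331200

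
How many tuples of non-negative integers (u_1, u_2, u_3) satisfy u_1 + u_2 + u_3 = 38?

Stars and bars with 38 stars and 2 bars:
C(38+3-1, 3-1) = C(40,2).

Final answer: C(40,2) = 780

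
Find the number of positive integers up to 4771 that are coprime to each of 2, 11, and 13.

|div by 2|=2385, |div by 11|=433, |div by 13|=367.
|div by 2&11|=216, |div by 2&13|=183, |div by 11&13|=33, |div by all|=16.
By inclusion-exclusion, divisible by at least one: 2385+433+367-216-183-33+16 = 2769.
Not divisible by any: 4771 - 2769.

Final answer: 2002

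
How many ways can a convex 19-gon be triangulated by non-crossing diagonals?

The structures are counted by the Catalan number C_n. Here n = 19 - 2 = 17.
C_n = C(2n,n) - C(2n,n+1), so C_{17} = C(34,17) - C(34,18) = 2333606220 - 2203961430.

Final answer: C_{17} = 129644790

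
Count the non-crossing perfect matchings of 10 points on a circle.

This is counted by the nth Catalan number C_n. Here n = 10/2 = 5.
C_n = (2n)!/(n!(n+1)!), so C_{5} = 10!/(5! x 6!) = C(10,5)/6 = 252/6.

Final answer: C_{5} = 42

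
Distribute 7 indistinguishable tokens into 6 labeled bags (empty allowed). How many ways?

Stars and bars: C(n+k-1, k-1) = C(12,5).

Final answer: C(12,5) = 792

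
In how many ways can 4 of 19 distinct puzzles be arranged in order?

P(19,4) = 19!/(19-4)! = 19!/15!.

Final answer: P(19,4) = 93024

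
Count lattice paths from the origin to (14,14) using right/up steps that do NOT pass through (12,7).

Total paths to (14,14): C(28,14) = 40116600.
Paths through (12,7): C(19,7) x C(9,7) = 1813968.
Avoiding (12,7): 40116600 - 1813968.

Final answer: 38302632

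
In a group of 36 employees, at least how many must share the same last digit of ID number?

There are 10 possible values for last digit of ID number. With 36 employees and 10 categories, by pigeonhole: ceiling(36/10).

Final answer: 4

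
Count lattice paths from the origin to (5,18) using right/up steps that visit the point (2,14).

Paths (0,0)->(2,14): C(16,14) = 120.
Paths (2,14)->(5,18): C(7,4) = 35.
By multiplication principle: 120 x 35.

Final answer: 4200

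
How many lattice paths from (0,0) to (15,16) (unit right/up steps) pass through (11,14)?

Paths (0,0)->(11,14): C(25,14) = 4457400.
Paths (11,14)->(15,16): C(6,2) = 15.
By multiplication principle: 4457400 x 15.

Final answer: 66861000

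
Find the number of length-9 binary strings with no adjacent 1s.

A valid string ends in 0 (append to any length-(n-1) valid string) or in 01 (append to any length-(n-2) valid string), so a(n) = a(n-1) + a(n-2) with a(1)=2, a(2)=3.
Computing successive values: a(1)=2, a(2)=3, a(3)=5, a(4)=8, a(5)=13, a(6)=21, a(7)=34, a(8)=55, a(9)=89.

Final answer: 89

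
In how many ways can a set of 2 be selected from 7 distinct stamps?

C(7,2) = 7!/(2! x (7-2)!).

Final answer: C(7,2) = 21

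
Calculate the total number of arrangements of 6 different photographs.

The number of ways to arrange 6 distinct objects is 6!.

Final answer: 6! = 720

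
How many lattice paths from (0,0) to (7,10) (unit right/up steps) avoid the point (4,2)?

Total paths to (7,10): C(17,10) = 19448.
Paths through (4,2): C(6,2) x C(11,8) = 2475.
Avoiding (4,2): 19448 - 2475.

Final answer: 16973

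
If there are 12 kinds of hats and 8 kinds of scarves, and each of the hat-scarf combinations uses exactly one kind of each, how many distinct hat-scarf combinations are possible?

By the multiplication principle: 12 x 8.

Final answer: 96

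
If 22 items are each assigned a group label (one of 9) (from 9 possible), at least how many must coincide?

There are 9 possible values for group label (one of 9). With 22 items and 9 categories, by pigeonhole: ceiling(22/9).

Final answer: 3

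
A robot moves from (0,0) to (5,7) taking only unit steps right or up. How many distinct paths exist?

Each path has 5 right steps and 7 up steps in some order (12 steps total).
Choose which 7 of the 12 steps are up: C(12,7).

Final answer: C(12,7) = 792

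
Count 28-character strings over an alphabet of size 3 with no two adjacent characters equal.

Let g(n) count such strings. g(1) = 3, and each valid string of length n-1 extends in 2 ways (any symbol but the last), so g(n) = 2 g(n-1).
Total: g(28) = 3 x 2^27.

Final answer: 3 x 2^{27} = 402653184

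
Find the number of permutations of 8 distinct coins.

The number of ways to arrange 8 distinct objects is 8!.

Final answer: 8! = 40320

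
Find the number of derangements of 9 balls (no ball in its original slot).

Use the recurrence D(n) = (n-1)(D(n-1) + D(n-2)) with D(0)=1, D(1)=0.
D(2) = 1 x (0 + 1) = 1
D(3) = 2 x (1 + 0) = 2
D(4) = 3 x (2 + 1) = 9
D(5) = 4 x (9 + 2) = 44
D(6) = 5 x (44 + 9) = 265
D(7) = 6 x (265 + 44) = 1854
D(8) = 7 x (1854 + 265) = 14833
D(9) = 8 x (D(8) + D(7)) = 8 x (14833 + 1854)

Final answer: D(9) = 133496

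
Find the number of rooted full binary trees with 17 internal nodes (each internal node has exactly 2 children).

This is counted by the nth Catalan number C_n. Here n = 17.
C_n = C(2n,n)/(n+1), so C_{17} = C(34,17)/18 = 2333606220/18.

Final answer: C_{17} = 129644790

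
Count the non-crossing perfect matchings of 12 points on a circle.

This is a standard Catalan-number count: the answer is C_n. Here n = 12/2 = 6.
C_n = C(2n,n)/(n+1), so C_{6} = C(12,6)/7 = 924/7.

Final answer: C_{6} = 132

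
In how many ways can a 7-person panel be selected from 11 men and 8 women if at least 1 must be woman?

Sum over valid woman counts:
C(8,1)C(11,6) = 3696
C(8,2)C(11,5) = 12936
C(8,3)C(11,4) = 18480
C(8,4)C(11,3) = 11550
C(8,5)C(11,2) = 3080
C(8,6)C(11,1) = 308
C(8,7)C(11,0) = 8
Total: 3696 + 12936 + 18480 + 11550 + 3080 + 308 + 8.

Final answer: 50058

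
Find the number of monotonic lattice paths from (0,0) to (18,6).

Each path has 18 right steps and 6 up steps in some order (24 steps total).
Choose which 6 of the 24 steps are up: C(24,6).

Final answer: C(24,6) = 134596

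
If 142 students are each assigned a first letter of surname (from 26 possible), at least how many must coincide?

There are 26 possible values for first letter of surname. With 142 students and 26 categories, by pigeonhole: ceiling(142/26).

Final answer: 6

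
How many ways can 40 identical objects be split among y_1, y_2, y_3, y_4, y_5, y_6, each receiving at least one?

Substitute y'_i = y_i - 1 (so y'_i >= 0). Then sum y'_i = 40 - 6 = 34.
Stars and bars: C(34+6-1, 6-1) = C(39,5).

Final answer: C(39,5) = 575757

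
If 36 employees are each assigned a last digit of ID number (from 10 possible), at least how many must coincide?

There are 10 possible values for last digit of ID number. With 36 employees and 10 categories, by pigeonhole: ceiling(36/10).

Final answer: 4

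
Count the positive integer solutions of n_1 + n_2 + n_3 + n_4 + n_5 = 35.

Substitute n'_i = n_i - 1 (so n'_i >= 0). Then sum n'_i = 35 - 5 = 30.
Stars and bars: C(30+5-1, 5-1) = C(34,4).

Final answer: C(34,4) = 46376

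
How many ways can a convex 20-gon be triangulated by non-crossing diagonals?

This is a standard Catalan-number count: the answer is C_n. Here n = 20 - 2 = 18.
C_n = C(2n,n)/(n+1), so C_{18} = C(36,18)/19 = 9075135300/19.

Final answer: C_{18} = 477638700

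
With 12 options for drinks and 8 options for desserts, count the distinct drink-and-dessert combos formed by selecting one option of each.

By the multiplication principle: 12 x 8.

Final answer: 96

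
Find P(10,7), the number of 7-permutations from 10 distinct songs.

P(10,7) = 10!/(10-7)! = 10!/3!.

Final answer: P(10,7) = 604800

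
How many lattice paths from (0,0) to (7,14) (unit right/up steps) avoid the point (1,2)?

Total paths to (7,14): C(21,14) = 116280.
Paths through (1,2): C(3,2) x C(18,12) = 55692.
Avoiding (1,2): 116280 - 55692.

Final answer: 60588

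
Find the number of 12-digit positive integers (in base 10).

These are the integers in [10^11, 10^12), so the count is 10^12 - 10^11 = 9 x 10^11.

Final answer: 900000000000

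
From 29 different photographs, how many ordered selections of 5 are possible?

P(29,5) = 29!/(29-5)! = 29!/24!.

Final answer: P(29,5) = 14250600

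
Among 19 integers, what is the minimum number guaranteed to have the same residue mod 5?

There are 5 possible values for residue mod 5. With 19 integers and 5 categories, by pigeonhole: ceiling(19/5).

Final answer: 4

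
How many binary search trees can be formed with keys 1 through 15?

The structures are counted by the Catalan number C_n. Here n = 15.
C_n = C(2n,n) - C(2n,n+1), so C_{15} = C(30,15) - C(30,16) = 155117520 - 145422675.

Final answer: C_{15} = 9694845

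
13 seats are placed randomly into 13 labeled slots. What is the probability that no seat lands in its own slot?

Use the recurrence D(n) = (n-1)(D(n-1) + D(n-2)) with D(0)=1, D(1)=0.
Building up: D(2)=1, D(3)=2, D(4)=9, D(5)=44, D(6)=265, D(7)=1854, D(8)=14833, D(9)=133496, D(10)=1334961, D(11)=14684570, D(12)=176214841, D(13)=2290792932.
Total arrangements: 13! = 6227020800.
Probability = D(13)/13! = 63633137/172972800.

Final answer: D(13)/13! = 2290792932/6227020800 = 0.367879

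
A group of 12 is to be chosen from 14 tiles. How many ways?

C(14,12) = 14!/(12! x 2!).

Final answer: \binom{14}{12} = 91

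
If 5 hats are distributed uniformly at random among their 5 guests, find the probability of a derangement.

D(n) = (n-1)(D(n-1) + D(n-2)), D(0)=1, D(1)=0.
Building up: D(2)=1, D(3)=2, D(4)=9, D(5)=44.
Total arrangements: 5! = 120.
Probability = D(5)/5! = 11/30.

Final answer: D(5)/5! = 44/120 = 0.366667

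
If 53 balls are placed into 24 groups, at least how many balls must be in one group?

By the pigeonhole principle: ceiling(53/24).

Final answer: 3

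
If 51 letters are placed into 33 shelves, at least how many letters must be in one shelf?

By the pigeonhole principle: ceiling(51/33).

Final answer: 2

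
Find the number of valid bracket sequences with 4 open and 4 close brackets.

This is a standard Catalan-number count: the answer is C_n. Here n = 4 (pairs).
Using C_0 = 1 and C_(k+1) = C_k x 2(2k+1)/(k+2), build up term by term: C_1=1, C_2=2, C_3=5, C_4=14.

Final answer: C_{4} = 14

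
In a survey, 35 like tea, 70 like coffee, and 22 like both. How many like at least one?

|A union B| = |A| + |B| - |A intersect B| = 35 + 70 - 22.

Final answer: 83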